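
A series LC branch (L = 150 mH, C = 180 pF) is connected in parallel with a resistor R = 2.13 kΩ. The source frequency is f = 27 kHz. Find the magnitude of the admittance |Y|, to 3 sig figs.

ω = 2πf = 169600 rad/s
X_L = ωL = 25400 Ω
X_C = 1/(ωC) = 32700 Ω
Branch 1: Z₁ = R = 2130 Ω
Branch 2 (series LC): Z₂ = j(X_L − X_C) = −j7300 Ω
Parallel: Z = Z₁Z₂/(Z₁+Z₂), |Z| = 2040 Ω, ∠Z = -16.3°
|Y| = 1/|Z| = 489 μS

489 μS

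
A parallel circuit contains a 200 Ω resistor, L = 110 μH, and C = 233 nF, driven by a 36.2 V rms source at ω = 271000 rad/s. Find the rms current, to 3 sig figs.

1.09 A

X_L = ωL = 29.8 Ω
X_C = 1/(ωC) = 15.8 Ω
Parallel: admittances add. Y = 1/R + 1/(jωL) + jωC
Y = (0.00500 + j0.0296) S
|Y| = 0.0300 S → |Z| = 1/|Y| = 33.3 Ω, ∠Z = −∠Y = -80.4°
I = V/|Z| = 36.2/33.3 = 1.09 A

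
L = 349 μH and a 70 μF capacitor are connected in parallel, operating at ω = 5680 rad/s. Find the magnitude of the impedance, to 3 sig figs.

X_L = ωL = 1.98 Ω
X_C = 1/(ωC) = 2.52 Ω
Parallel: admittances add. Y = 1/(jωL) + jωC
Y = (0 − j0.107) S
|Y| = 0.107 S → |Z| = 1/|Y| = 9.36 Ω, ∠Z = −∠Y = 90.0°

9.36 Ω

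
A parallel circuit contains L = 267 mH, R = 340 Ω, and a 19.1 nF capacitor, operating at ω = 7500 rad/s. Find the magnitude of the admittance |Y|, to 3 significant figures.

X_L = ωL = 2000 Ω
X_C = 1/(ωC) = 6980 Ω
Parallel: admittances add. Y = 1/R + 1/(jωL) + jωC
Y = (0.00294 − j0.000356) S
|Y| = 0.00296 S → |Z| = 1/|Y| = 338 Ω, ∠Z = −∠Y = 6.90°

2.96 mS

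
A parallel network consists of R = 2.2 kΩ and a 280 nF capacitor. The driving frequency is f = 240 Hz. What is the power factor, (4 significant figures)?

0.7327

ω = 2πf = 1508 rad/s
X_C = 1/(ωC) = 2368 Ω
Parallel: admittances add. Y = 1/R + jωC
Y = (0.0004545 + j0.0004222) S
|Y| = 0.0006204 S → |Z| = 1/|Y| = 1612 Ω, ∠Z = −∠Y = -42.89°
cos φ = cos(-42.89°) = 0.7327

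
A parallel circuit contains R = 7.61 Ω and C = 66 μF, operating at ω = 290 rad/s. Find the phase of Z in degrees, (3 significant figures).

X_C = 1/(ωC) = 52.2 Ω
Parallel: admittances add. Y = 1/R + jωC
Y = (0.131 + j0.0191) S
|Y| = 0.133 S → |Z| = 1/|Y| = 7.53 Ω, ∠Z = −∠Y = -8.29°

-8.29°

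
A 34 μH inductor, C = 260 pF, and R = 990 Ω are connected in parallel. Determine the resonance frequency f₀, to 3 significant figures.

ω₀ = 1/√(LC) = 1/√(3.4e-05 × 2.6e-10) = 1.064e+07 rad/s
f₀ = ω₀/(2π) = 1.69 MHz

1.69 MHz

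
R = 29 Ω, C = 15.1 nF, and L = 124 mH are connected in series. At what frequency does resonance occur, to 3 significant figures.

ω₀ = 1/√(LC) = 1/√(0.124 × 1.51e-08) = 23110 rad/s
f₀ = ω₀/(2π) = 3.68 kHz

3.68 kHz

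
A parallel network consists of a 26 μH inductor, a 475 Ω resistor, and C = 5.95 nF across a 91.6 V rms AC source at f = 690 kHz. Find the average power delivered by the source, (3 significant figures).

ω = 2πf = 4.335e+06 rad/s
X_L = ωL = 113 Ω
X_C = 1/(ωC) = 38.8 Ω
Parallel: admittances add. Y = 1/R + 1/(jωL) + jωC
Y = (0.00211 + j0.0169) S
|Y| = 0.0171 S → |Z| = 1/|Y| = 58.6 Ω, ∠Z = −∠Y = -82.9°
I = V/|Z| = 1.56 A
P = VI cos φ = 91.6 × 1.56 × cos(-82.9°) = 17.7 W

17.7 W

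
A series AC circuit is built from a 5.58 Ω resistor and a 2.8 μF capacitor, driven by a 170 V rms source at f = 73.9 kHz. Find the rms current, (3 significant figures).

30.2 A

ω = 2πf = 464300 rad/s
X_C = 1/(ωC) = 0.769 Ω
Z = 5.58 − j0.769 Ω
|Z| = √(5.58² + 0.769²) = 5.63 Ω
I = V/|Z| = 170/5.63 = 30.2 A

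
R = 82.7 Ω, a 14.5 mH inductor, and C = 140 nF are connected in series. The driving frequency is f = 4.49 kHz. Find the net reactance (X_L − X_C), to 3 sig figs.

ω = 2πf = 28210 rad/s
X_L = ωL = 409 Ω
X_C = 1/(ωC) = 253 Ω
X = 409 − 253 = 156 Ω

156 Ω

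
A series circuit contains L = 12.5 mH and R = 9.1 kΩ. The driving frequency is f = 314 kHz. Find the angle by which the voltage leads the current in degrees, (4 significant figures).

ω = 2πf = 1.973e+06 rad/s
X_L = ωL = 24660 Ω
Z = 9100 + j24660 Ω
|Z| = √(9100² + 24660²) = 26290 Ω
∠Z = arctan(24660/9100) = 69.75°

69.75°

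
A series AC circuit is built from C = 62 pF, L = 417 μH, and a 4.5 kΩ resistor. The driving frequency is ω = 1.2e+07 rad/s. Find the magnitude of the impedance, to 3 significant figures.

X_L = ωL = 5000 Ω
X_C = 1/(ωC) = 1340 Ω
Net reactance X = X_L − X_C = 3660 Ω
Z = 4500 + j3660 Ω
|Z| = √(4500² + 3660²) = 5800 Ω

5800 Ω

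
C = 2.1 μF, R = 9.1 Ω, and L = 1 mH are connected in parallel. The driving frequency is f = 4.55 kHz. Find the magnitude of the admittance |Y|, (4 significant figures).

ω = 2πf = 28590 rad/s
X_L = ωL = 28.59 Ω
X_C = 1/(ωC) = 16.66 Ω
Parallel: admittances add. Y = 1/R + 1/(jωL) + jωC
Y = (0.1099 + j0.02506) S
|Y| = 0.1127 S → |Z| = 1/|Y| = 8.872 Ω, ∠Z = −∠Y = -12.84°

112.7 mS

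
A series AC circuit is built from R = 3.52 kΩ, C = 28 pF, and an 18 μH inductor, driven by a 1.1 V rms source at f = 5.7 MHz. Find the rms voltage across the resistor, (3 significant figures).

ω = 2πf = 3.581e+07 rad/s
X_L = ωL = 645 Ω
X_C = 1/(ωC) = 997 Ω
Net reactance X = X_L − X_C = -353 Ω
Z = 3520 − j353 Ω
|Z| = √(3520² + 353²) = 3540 Ω
I = V/|Z| = 311 μA
V_R = I·|Z_R| = 0.000311 × 3520 = 1.09 V

1.09 V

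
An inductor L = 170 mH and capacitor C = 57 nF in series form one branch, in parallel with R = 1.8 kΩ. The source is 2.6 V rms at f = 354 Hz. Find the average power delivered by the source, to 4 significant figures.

3.756 mW

ω = 2πf = 2224 rad/s
X_L = ωL = 378.1 Ω
X_C = 1/(ωC) = 7888 Ω
Branch 1: Z₁ = R = 1800 Ω
Branch 2 (series LC): Z₂ = j(X_L − X_C) = −j7509 Ω
Parallel: Z = Z₁Z₂/(Z₁+Z₂), |Z| = 1750 Ω, ∠Z = -13.48°
I = V/|Z| = 1.485 mA
P = VI cos φ = 2.6 × 0.001485 × cos(-13.48°) = 3.756 mW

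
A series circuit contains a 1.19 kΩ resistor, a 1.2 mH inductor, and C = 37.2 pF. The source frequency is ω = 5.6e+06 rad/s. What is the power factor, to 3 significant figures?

X_L = ωL = 6720 Ω
X_C = 1/(ωC) = 4800 Ω
Net reactance X = X_L − X_C = 1920 Ω
Z = 1190 + j1920 Ω
|Z| = √(1190² + 1920²) = 2260 Ω
∠Z = arctan(1920/1190) = 58.2°
cos φ = cos(58.2°) = 0.527

0.527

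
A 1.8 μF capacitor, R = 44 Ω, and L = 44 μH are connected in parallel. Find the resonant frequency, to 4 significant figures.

ω₀ = 1/√(LC) = 1/√(4.4e-05 × 1.8e-06) = 112400 rad/s
f₀ = ω₀/(2π) = 17.88 kHz

17.88 kHz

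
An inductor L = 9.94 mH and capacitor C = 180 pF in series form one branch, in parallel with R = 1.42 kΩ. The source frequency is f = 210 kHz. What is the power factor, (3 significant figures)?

ω = 2πf = 1.319e+06 rad/s
X_L = ωL = 13100 Ω
X_C = 1/(ωC) = 4210 Ω
Branch 1: Z₁ = R = 1420 Ω
Branch 2 (series LC): Z₂ = j(X_L − X_C) = j8910 Ω
Parallel: Z = Z₁Z₂/(Z₁+Z₂), |Z| = 1400 Ω, ∠Z = 9.06°
cos φ = cos(9.06°) = 0.988

0.988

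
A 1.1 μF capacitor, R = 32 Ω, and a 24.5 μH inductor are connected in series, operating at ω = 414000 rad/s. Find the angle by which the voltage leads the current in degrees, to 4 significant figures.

13.95°

X_L = ωL = 10.14 Ω
X_C = 1/(ωC) = 2.196 Ω
Net reactance X = X_L − X_C = 7.947 Ω
Z = 32.00 + j7.947 Ω
|Z| = √(32.00² + 7.947²) = 32.97 Ω
∠Z = arctan(7.947/32.00) = 13.95°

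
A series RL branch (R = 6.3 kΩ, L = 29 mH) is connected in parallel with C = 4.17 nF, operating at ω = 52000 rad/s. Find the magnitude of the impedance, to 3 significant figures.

4250 Ω

X_L = ωL = 1510 Ω
X_C = 1/(ωC) = 4610 Ω
Branch 1 (R+jX_L): Z₁ = 6300 + j1510 Ω, |Z₁| = 6480 Ω
Branch 2 (−jX_C): Z₂ = −j4610 Ω
Parallel: Z = Z₁Z₂/(Z₁+Z₂), |Z| = 4250 Ω, ∠Z = -50.3°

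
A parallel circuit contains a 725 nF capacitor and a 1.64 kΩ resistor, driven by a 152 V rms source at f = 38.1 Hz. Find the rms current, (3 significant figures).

ω = 2πf = 239.4 rad/s
X_C = 1/(ωC) = 5760 Ω
Parallel: admittances add. Y = 1/R + jωC
Y = (0.000610 + j0.000174) S
|Y| = 0.000634 S → |Z| = 1/|Y| = 1580 Ω, ∠Z = −∠Y = -15.9°
I = V/|Z| = 152/1580 = 96.4 mA

96.4 mA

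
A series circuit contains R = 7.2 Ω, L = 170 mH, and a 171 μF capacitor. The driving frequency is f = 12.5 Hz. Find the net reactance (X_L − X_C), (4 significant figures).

ω = 2πf = 78.54 rad/s
X_L = ωL = 13.35 Ω
X_C = 1/(ωC) = 74.46 Ω
X = 13.35 − 74.46 = -61.11 Ω

-61.11 Ω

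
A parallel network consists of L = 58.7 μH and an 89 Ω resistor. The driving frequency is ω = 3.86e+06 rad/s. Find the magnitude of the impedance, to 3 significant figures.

82.8 Ω

X_L = ωL = 227 Ω
Parallel: admittances add. Y = 1/R + 1/(jωL)
Y = (0.0112 − j0.00441) S
|Y| = 0.0121 S → |Z| = 1/|Y| = 82.8 Ω, ∠Z = −∠Y = 21.4°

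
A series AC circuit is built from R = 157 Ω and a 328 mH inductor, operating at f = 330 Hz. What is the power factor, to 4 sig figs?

ω = 2πf = 2073 rad/s
X_L = ωL = 680.1 Ω
Z = 157.0 + j680.1 Ω
|Z| = √(157.0² + 680.1²) = 698.0 Ω
∠Z = arctan(680.1/157.0) = 77.00°
cos φ = cos(77.00°) = 0.2249

0.2249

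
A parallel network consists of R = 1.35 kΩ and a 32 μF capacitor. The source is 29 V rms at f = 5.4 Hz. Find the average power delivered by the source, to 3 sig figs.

ω = 2πf = 33.93 rad/s
X_C = 1/(ωC) = 921 Ω
Parallel: admittances add. Y = 1/R + jωC
Y = (0.000741 + j0.00109) S
|Y| = 0.00131 S → |Z| = 1/|Y| = 761 Ω, ∠Z = −∠Y = -55.7°
I = V/|Z| = 38.1 mA
P = VI cos φ = 29 × 0.0381 × cos(-55.7°) = 623 mW

623 mW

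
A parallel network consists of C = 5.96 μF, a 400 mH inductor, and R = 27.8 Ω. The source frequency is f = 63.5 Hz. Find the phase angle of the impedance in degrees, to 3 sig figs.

6.17°

ω = 2πf = 399.0 rad/s
X_L = ωL = 160 Ω
X_C = 1/(ωC) = 421 Ω
Parallel: admittances add. Y = 1/R + 1/(jωL) + jωC
Y = (0.0360 − j0.00389) S
|Y| = 0.0362 S → |Z| = 1/|Y| = 27.6 Ω, ∠Z = −∠Y = 6.17°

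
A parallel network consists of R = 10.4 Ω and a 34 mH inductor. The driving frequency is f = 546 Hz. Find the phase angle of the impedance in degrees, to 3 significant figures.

5.10°

ω = 2πf = 3431 rad/s
X_L = ωL = 117 Ω
Parallel: admittances add. Y = 1/R + 1/(jωL)
Y = (0.0962 − j0.00857) S
|Y| = 0.0965 S → |Z| = 1/|Y| = 10.4 Ω, ∠Z = −∠Y = 5.10°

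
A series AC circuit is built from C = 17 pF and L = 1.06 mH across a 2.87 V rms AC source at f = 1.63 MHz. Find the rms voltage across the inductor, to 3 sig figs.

6.09 V

ω = 2πf = 1.024e+07 rad/s
X_L = ωL = 10900 Ω
X_C = 1/(ωC) = 5740 Ω
Net reactance X = X_L − X_C = 5110 Ω
Z = j5110 Ω
|Z| = √(0² + 5110²) = 5110 Ω
I = V/|Z| = 561 μA
V_L = I·|Z_L| = 0.000561 × 10900 = 6.09 V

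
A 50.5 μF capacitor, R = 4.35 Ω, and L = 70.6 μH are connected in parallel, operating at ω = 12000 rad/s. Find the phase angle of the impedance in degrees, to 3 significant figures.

68.2°

X_L = ωL = 0.847 Ω
X_C = 1/(ωC) = 1.65 Ω
Parallel: admittances add. Y = 1/R + 1/(jωL) + jωC
Y = (0.230 − j0.574) S
|Y| = 0.619 S → |Z| = 1/|Y| = 1.62 Ω, ∠Z = −∠Y = 68.2°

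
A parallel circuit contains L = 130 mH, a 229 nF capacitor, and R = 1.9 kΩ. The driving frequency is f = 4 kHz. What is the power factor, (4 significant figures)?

0.09614

ω = 2πf = 25130 rad/s
X_L = ωL = 3267 Ω
X_C = 1/(ωC) = 173.7 Ω
Parallel: admittances add. Y = 1/R + 1/(jωL) + jωC
Y = (0.0005263 + j0.005449) S
|Y| = 0.005475 S → |Z| = 1/|Y| = 182.7 Ω, ∠Z = −∠Y = -84.48°
cos φ = cos(-84.48°) = 0.09614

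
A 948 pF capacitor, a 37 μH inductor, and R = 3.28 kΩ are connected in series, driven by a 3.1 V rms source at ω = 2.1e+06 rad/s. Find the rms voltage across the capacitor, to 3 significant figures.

X_L = ωL = 77.7 Ω
X_C = 1/(ωC) = 502 Ω
Net reactance X = X_L − X_C = -425 Ω
Z = 3280 − j425 Ω
|Z| = √(3280² + 425²) = 3310 Ω
I = V/|Z| = 937 μA
V_C = I·|Z_C| = 0.000937 × 502 = 0.471 V

0.471 V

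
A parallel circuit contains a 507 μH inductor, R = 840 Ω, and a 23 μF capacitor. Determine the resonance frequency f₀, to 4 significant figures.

ω₀ = 1/√(LC) = 1/√(0.000507 × 2.3e-05) = 9260 rad/s
f₀ = ω₀/(2π) = 1.474 kHz

1.474 kHz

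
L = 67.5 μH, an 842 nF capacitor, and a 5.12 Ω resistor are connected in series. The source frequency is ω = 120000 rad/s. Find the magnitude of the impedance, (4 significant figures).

X_L = ωL = 8.100 Ω
X_C = 1/(ωC) = 9.897 Ω
Net reactance X = X_L − X_C = -1.797 Ω
Z = 5.120 − j1.797 Ω
|Z| = √(5.120² + 1.797²) = 5.426 Ω

5.426 Ω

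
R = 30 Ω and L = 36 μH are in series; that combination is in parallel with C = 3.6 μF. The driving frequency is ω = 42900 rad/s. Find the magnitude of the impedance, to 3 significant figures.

X_L = ωL = 1.54 Ω
X_C = 1/(ωC) = 6.48 Ω
Branch 1 (R+jX_L): Z₁ = 30.0 + j1.54 Ω, |Z₁| = 30.0 Ω
Branch 2 (−jX_C): Z₂ = −j6.48 Ω
Parallel: Z = Z₁Z₂/(Z₁+Z₂), |Z| = 6.40 Ω, ∠Z = -77.7°

6.40 Ω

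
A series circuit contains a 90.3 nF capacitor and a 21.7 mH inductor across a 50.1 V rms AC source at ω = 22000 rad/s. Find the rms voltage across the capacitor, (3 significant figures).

X_L = ωL = 477 Ω
X_C = 1/(ωC) = 503 Ω
Net reactance X = X_L − X_C = -26.0 Ω
Z = − j26.0 Ω
|Z| = √(0² + 26.0²) = 26.0 Ω
I = V/|Z| = 1.93 A
V_C = I·|Z_C| = 1.93 × 503 = 971 V

971 V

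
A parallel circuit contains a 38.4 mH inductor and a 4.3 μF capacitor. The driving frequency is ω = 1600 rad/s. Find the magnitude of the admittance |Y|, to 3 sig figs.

9.40 mS

X_L = ωL = 61.4 Ω
X_C = 1/(ωC) = 145 Ω
Parallel: admittances add. Y = 1/(jωL) + jωC
Y = (0 − j0.00940) S
|Y| = 0.00940 S → |Z| = 1/|Y| = 106 Ω, ∠Z = −∠Y = 90.0°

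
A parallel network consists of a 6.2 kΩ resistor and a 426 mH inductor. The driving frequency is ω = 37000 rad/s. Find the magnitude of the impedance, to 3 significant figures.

5770 Ω

X_L = ωL = 15800 Ω
Parallel: admittances add. Y = 1/R + 1/(jωL)
Y = (0.000161 − j6.34e-05) S
|Y| = 0.000173 S → |Z| = 1/|Y| = 5770 Ω, ∠Z = −∠Y = 21.5°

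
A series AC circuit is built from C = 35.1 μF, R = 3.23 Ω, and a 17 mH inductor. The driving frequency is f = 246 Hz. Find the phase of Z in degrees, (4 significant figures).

67.62°

ω = 2πf = 1546 rad/s
X_L = ωL = 26.28 Ω
X_C = 1/(ωC) = 18.43 Ω
Net reactance X = X_L − X_C = 7.844 Ω
Z = 3.230 + j7.844 Ω
|Z| = √(3.230² + 7.844²) = 8.483 Ω
∠Z = arctan(7.844/3.230) = 67.62°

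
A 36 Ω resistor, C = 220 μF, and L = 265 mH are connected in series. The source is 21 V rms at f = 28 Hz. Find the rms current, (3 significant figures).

505 mA

ω = 2πf = 175.9 rad/s
X_L = ωL = 46.6 Ω
X_C = 1/(ωC) = 25.8 Ω
Net reactance X = X_L − X_C = 20.8 Ω
Z = 36.0 + j20.8 Ω
|Z| = √(36.0² + 20.8²) = 41.6 Ω
I = V/|Z| = 21/41.6 = 505 mA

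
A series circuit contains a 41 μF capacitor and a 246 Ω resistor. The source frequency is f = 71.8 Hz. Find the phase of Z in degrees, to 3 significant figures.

-12.4°

ω = 2πf = 451.1 rad/s
X_C = 1/(ωC) = 54.1 Ω
Z = 246 − j54.1 Ω
|Z| = √(246² + 54.1²) = 252 Ω
∠Z = arctan(-54.1/246) = -12.4°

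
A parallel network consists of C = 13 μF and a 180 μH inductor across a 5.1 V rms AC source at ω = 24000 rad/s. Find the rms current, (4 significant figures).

X_L = ωL = 4.320 Ω
X_C = 1/(ωC) = 3.205 Ω
Parallel: admittances add. Y = 1/(jωL) + jωC
Y = (0 + j0.08052) S
|Y| = 0.08052 S → |Z| = 1/|Y| = 12.42 Ω, ∠Z = −∠Y = -90.00°
I = V/|Z| = 5.1/12.42 = 410.6 mA

410.6 mA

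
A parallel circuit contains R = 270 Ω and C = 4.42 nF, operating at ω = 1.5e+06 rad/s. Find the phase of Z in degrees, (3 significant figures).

X_C = 1/(ωC) = 151 Ω
Parallel: admittances add. Y = 1/R + jωC
Y = (0.00370 + j0.00663) S
|Y| = 0.00759 S → |Z| = 1/|Y| = 132 Ω, ∠Z = −∠Y = -60.8°

-60.8°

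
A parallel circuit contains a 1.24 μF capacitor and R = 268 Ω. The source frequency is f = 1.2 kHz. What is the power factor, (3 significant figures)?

0.371

ω = 2πf = 7540 rad/s
X_C = 1/(ωC) = 107 Ω
Parallel: admittances add. Y = 1/R + jωC
Y = (0.00373 + j0.00935) S
|Y| = 0.0101 S → |Z| = 1/|Y| = 99.3 Ω, ∠Z = −∠Y = -68.2°
cos φ = cos(-68.2°) = 0.371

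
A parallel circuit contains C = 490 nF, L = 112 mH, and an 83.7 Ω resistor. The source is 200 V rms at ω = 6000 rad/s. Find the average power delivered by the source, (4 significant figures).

X_L = ωL = 672.0 Ω
X_C = 1/(ωC) = 340.1 Ω
Parallel: admittances add. Y = 1/R + 1/(jωL) + jωC
Y = (0.01195 + j0.001452) S
|Y| = 0.01204 S → |Z| = 1/|Y| = 83.09 Ω, ∠Z = −∠Y = -6.929°
I = V/|Z| = 2.407 A
P = VI cos φ = 200 × 2.407 × cos(-6.929°) = 477.9 W

477.9 W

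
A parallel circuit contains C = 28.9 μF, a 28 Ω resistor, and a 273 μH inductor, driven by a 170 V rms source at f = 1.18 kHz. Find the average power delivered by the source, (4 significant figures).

1.032 kW

ω = 2πf = 7414 rad/s
X_L = ωL = 2.024 Ω
X_C = 1/(ωC) = 4.667 Ω
Parallel: admittances add. Y = 1/R + 1/(jωL) + jωC
Y = (0.03571 − j0.2798) S
|Y| = 0.2821 S → |Z| = 1/|Y| = 3.545 Ω, ∠Z = −∠Y = 82.73°
I = V/|Z| = 47.95 A
P = VI cos φ = 170 × 47.95 × cos(82.73°) = 1.032 kW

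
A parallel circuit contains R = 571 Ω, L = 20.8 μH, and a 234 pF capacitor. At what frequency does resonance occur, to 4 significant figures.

2.281 MHz

ω₀ = 1/√(LC) = 1/√(2.08e-05 × 2.34e-10) = 1.433e+07 rad/s
f₀ = ω₀/(2π) = 2.281 MHz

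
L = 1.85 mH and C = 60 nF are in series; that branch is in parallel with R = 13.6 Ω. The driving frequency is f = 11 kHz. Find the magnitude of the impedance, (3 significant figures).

13.5 Ω

ω = 2πf = 69120 rad/s
X_L = ωL = 128 Ω
X_C = 1/(ωC) = 241 Ω
Branch 1: Z₁ = R = 13.6 Ω
Branch 2 (series LC): Z₂ = j(X_L − X_C) = −j113 Ω
Parallel: Z = Z₁Z₂/(Z₁+Z₂), |Z| = 13.5 Ω, ∠Z = -6.85°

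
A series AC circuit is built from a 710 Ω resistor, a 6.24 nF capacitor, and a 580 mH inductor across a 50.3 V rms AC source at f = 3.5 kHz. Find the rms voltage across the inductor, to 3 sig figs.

ω = 2πf = 21990 rad/s
X_L = ωL = 12800 Ω
X_C = 1/(ωC) = 7290 Ω
Net reactance X = X_L − X_C = 5470 Ω
Z = 710 + j5470 Ω
|Z| = √(710² + 5470²) = 5510 Ω
I = V/|Z| = 9.12 mA
V_L = I·|Z_L| = 0.00912 × 12800 = 116 V

116 V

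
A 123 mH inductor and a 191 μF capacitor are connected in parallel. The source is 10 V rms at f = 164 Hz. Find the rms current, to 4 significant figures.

ω = 2πf = 1030 rad/s
X_L = ωL = 126.7 Ω
X_C = 1/(ωC) = 5.081 Ω
Parallel: admittances add. Y = 1/(jωL) + jωC
Y = (0 + j0.1889) S
|Y| = 0.1889 S → |Z| = 1/|Y| = 5.293 Ω, ∠Z = −∠Y = -90.00°
I = V/|Z| = 10/5.293 = 1.889 A

1.889 A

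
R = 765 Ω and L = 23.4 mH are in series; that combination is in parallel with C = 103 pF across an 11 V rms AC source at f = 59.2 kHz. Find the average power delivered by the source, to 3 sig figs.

ω = 2πf = 372000 rad/s
X_L = ωL = 8700 Ω
X_C = 1/(ωC) = 26100 Ω
Branch 1 (R+jX_L): Z₁ = 765 + j8700 Ω, |Z₁| = 8740 Ω
Branch 2 (−jX_C): Z₂ = −j26100 Ω
Parallel: Z = Z₁Z₂/(Z₁+Z₂), |Z| = 13100 Ω, ∠Z = 82.5°
I = V/|Z| = 840 μA
P = VI cos φ = 11 × 0.000840 × cos(82.5°) = 1.21 mW

1.21 mW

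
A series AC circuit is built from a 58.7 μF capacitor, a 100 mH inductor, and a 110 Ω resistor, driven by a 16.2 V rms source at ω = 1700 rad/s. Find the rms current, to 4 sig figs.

83.44 mA

X_L = ωL = 170.0 Ω
X_C = 1/(ωC) = 10.02 Ω
Net reactance X = X_L − X_C = 160.0 Ω
Z = 110.0 + j160.0 Ω
|Z| = √(110.0² + 160.0²) = 194.1 Ω
I = V/|Z| = 16.2/194.1 = 83.44 mA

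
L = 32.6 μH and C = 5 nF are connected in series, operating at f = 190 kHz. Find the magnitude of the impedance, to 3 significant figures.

129 Ω

ω = 2πf = 1.194e+06 rad/s
X_L = ωL = 38.9 Ω
X_C = 1/(ωC) = 168 Ω
Net reactance X = X_L − X_C = -129 Ω
Z = − j129 Ω
|Z| = √(0² + 129²) = 129 Ω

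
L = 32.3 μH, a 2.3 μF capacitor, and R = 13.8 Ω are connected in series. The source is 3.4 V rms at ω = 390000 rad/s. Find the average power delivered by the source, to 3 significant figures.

495 mW

X_L = ωL = 12.6 Ω
X_C = 1/(ωC) = 1.11 Ω
Net reactance X = X_L − X_C = 11.5 Ω
Z = 13.8 + j11.5 Ω
|Z| = √(13.8² + 11.5²) = 18.0 Ω
∠Z = arctan(11.5/13.8) = 39.8°
I = V/|Z| = 189 mA
P = VI cos φ = 3.4 × 0.189 × cos(39.8°) = 495 mW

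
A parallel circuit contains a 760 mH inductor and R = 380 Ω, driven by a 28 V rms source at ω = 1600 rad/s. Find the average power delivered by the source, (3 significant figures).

X_L = ωL = 1220 Ω
Parallel: admittances add. Y = 1/R + 1/(jωL)
Y = (0.00263 − j0.000822) S
|Y| = 0.00276 S → |Z| = 1/|Y| = 363 Ω, ∠Z = −∠Y = 17.4°
I = V/|Z| = 77.2 mA
P = VI cos φ = 28 × 0.0772 × cos(17.4°) = 2.06 W

2.06 W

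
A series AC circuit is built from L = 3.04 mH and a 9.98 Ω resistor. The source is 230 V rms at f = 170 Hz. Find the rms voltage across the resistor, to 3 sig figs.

219 V

ω = 2πf = 1068 rad/s
X_L = ωL = 3.25 Ω
Z = 9.98 + j3.25 Ω
|Z| = √(9.98² + 3.25²) = 10.5 Ω
I = V/|Z| = 21.9 A
V_R = I·|Z_R| = 21.9 × 9.98 = 219 V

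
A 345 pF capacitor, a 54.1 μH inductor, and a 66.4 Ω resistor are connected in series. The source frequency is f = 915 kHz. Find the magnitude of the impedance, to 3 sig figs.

ω = 2πf = 5.749e+06 rad/s
X_L = ωL = 311 Ω
X_C = 1/(ωC) = 504 Ω
Net reactance X = X_L − X_C = -193 Ω
Z = 66.4 − j193 Ω
|Z| = √(66.4² + 193²) = 204 Ω

204 Ω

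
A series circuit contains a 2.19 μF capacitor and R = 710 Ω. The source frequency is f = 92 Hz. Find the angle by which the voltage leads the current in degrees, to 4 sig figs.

ω = 2πf = 578.1 rad/s
X_C = 1/(ωC) = 789.9 Ω
Z = 710.0 − j789.9 Ω
|Z| = √(710.0² + 789.9²) = 1062 Ω
∠Z = arctan(-789.9/710.0) = -48.05°

-48.05°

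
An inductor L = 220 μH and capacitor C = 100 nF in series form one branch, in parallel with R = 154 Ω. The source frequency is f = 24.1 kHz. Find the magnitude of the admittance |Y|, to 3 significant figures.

31.2 mS

ω = 2πf = 151400 rad/s
X_L = ωL = 33.3 Ω
X_C = 1/(ωC) = 66.0 Ω
Branch 1: Z₁ = R = 154 Ω
Branch 2 (series LC): Z₂ = j(X_L − X_C) = −j32.7 Ω
Parallel: Z = Z₁Z₂/(Z₁+Z₂), |Z| = 32.0 Ω, ∠Z = -78.0°
|Y| = 1/|Z| = 31.2 mS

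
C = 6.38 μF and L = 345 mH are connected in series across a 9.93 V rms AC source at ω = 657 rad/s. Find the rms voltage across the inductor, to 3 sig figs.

X_L = ωL = 227 Ω
X_C = 1/(ωC) = 239 Ω
Net reactance X = X_L − X_C = -11.9 Ω
Z = − j11.9 Ω
|Z| = √(0² + 11.9²) = 11.9 Ω
I = V/|Z| = 834 mA
V_L = I·|Z_L| = 0.834 × 227 = 189 V

189 V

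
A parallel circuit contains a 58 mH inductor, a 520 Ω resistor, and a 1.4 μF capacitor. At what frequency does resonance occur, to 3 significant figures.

ω₀ = 1/√(LC) = 1/√(0.058 × 1.4e-06) = 3509 rad/s
f₀ = ω₀/(2π) = 559 Hz

559 Hz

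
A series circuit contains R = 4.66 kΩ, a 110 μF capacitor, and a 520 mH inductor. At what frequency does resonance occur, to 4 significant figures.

ω₀ = 1/√(LC) = 1/√(0.52 × 0.00011) = 132.2 rad/s
f₀ = ω₀/(2π) = 21.04 Hz

21.04 Hz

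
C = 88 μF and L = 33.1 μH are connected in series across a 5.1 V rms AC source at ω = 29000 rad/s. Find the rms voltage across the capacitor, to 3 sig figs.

X_L = ωL = 0.960 Ω
X_C = 1/(ωC) = 0.392 Ω
Net reactance X = X_L − X_C = 0.568 Ω
Z = j0.568 Ω
|Z| = √(0² + 0.568²) = 0.568 Ω
I = V/|Z| = 8.98 A
V_C = I·|Z_C| = 8.98 × 0.392 = 3.52 V

3.52 V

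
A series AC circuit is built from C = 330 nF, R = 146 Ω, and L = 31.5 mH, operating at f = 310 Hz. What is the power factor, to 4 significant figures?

ω = 2πf = 1948 rad/s
X_L = ωL = 61.36 Ω
X_C = 1/(ωC) = 1556 Ω
Net reactance X = X_L − X_C = -1494 Ω
Z = 146.0 − j1494 Ω
|Z| = √(146.0² + 1494²) = 1502 Ω
∠Z = arctan(-1494/146.0) = -84.42°
cos φ = cos(-84.42°) = 0.09723

0.09723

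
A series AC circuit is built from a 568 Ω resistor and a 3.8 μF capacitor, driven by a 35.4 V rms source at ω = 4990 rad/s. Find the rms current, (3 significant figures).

62.1 mA

X_C = 1/(ωC) = 52.7 Ω
Z = 568 − j52.7 Ω
|Z| = √(568² + 52.7²) = 570 Ω
I = V/|Z| = 35.4/570 = 62.1 mA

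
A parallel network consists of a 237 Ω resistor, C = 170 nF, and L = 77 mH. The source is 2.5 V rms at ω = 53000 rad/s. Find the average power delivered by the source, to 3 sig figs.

X_L = ωL = 4080 Ω
X_C = 1/(ωC) = 111 Ω
Parallel: admittances add. Y = 1/R + 1/(jωL) + jωC
Y = (0.00422 + j0.00876) S
|Y| = 0.00973 S → |Z| = 1/|Y| = 103 Ω, ∠Z = −∠Y = -64.3°
I = V/|Z| = 24.3 mA
P = VI cos φ = 2.5 × 0.0243 × cos(-64.3°) = 26.4 mW

26.4 mW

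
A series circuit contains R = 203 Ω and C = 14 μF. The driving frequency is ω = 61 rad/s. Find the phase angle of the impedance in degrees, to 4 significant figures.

-80.16°

X_C = 1/(ωC) = 1171 Ω
Z = 203.0 − j1171 Ω
|Z| = √(203.0² + 1171²) = 1188 Ω
∠Z = arctan(-1171/203.0) = -80.16°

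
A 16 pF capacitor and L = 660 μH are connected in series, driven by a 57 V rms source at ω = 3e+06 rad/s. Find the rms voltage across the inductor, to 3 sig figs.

5.99 V

X_L = ωL = 1980 Ω
X_C = 1/(ωC) = 20800 Ω
Net reactance X = X_L − X_C = -18900 Ω
Z = − j18900 Ω
|Z| = √(0² + 18900²) = 18900 Ω
I = V/|Z| = 3.02 mA
V_L = I·|Z_L| = 0.00302 × 1980 = 5.99 V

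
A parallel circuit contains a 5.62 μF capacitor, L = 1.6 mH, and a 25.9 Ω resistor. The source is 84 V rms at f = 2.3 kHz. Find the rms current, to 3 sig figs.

ω = 2πf = 14450 rad/s
X_L = ωL = 23.1 Ω
X_C = 1/(ωC) = 12.3 Ω
Parallel: admittances add. Y = 1/R + 1/(jωL) + jωC
Y = (0.0386 + j0.0380) S
|Y| = 0.0542 S → |Z| = 1/|Y| = 18.5 Ω, ∠Z = −∠Y = -44.5°
I = V/|Z| = 84/18.5 = 4.55 A

4.55 A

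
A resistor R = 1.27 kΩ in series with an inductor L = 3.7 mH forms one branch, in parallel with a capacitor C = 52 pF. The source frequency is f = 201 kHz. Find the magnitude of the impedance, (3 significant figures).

ω = 2πf = 1.263e+06 rad/s
X_L = ωL = 4670 Ω
X_C = 1/(ωC) = 15200 Ω
Branch 1 (R+jX_L): Z₁ = 1270 + j4670 Ω, |Z₁| = 4840 Ω
Branch 2 (−jX_C): Z₂ = −j15200 Ω
Parallel: Z = Z₁Z₂/(Z₁+Z₂), |Z| = 6940 Ω, ∠Z = 67.9°

6940 Ω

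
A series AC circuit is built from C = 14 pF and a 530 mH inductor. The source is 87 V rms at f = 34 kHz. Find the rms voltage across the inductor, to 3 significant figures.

ω = 2πf = 213600 rad/s
X_L = ωL = 113000 Ω
X_C = 1/(ωC) = 334000 Ω
Net reactance X = X_L − X_C = -221000 Ω
Z = − j221000 Ω
|Z| = √(0² + 221000²) = 221000 Ω
I = V/|Z| = 393 μA
V_L = I·|Z_L| = 0.000393 × 113000 = 44.5 V

44.5 V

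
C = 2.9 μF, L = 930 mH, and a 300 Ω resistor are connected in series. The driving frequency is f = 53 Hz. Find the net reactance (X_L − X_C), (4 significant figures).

ω = 2πf = 333.0 rad/s
X_L = ωL = 309.7 Ω
X_C = 1/(ωC) = 1035 Ω
X = 309.7 − 1035 = -725.8 Ω

-725.8 Ω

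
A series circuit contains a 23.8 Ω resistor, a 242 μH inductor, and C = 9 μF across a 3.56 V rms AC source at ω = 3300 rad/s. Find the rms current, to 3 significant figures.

X_L = ωL = 0.799 Ω
X_C = 1/(ωC) = 33.7 Ω
Net reactance X = X_L − X_C = -32.9 Ω
Z = 23.8 − j32.9 Ω
|Z| = √(23.8² + 32.9²) = 40.6 Ω
I = V/|Z| = 3.56/40.6 = 87.7 mA

87.7 mA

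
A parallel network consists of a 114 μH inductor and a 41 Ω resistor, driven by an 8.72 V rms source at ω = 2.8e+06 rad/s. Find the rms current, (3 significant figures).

X_L = ωL = 319 Ω
Parallel: admittances add. Y = 1/R + 1/(jωL)
Y = (0.0244 − j0.00313) S
|Y| = 0.0246 S → |Z| = 1/|Y| = 40.7 Ω, ∠Z = −∠Y = 7.32°
I = V/|Z| = 8.72/40.7 = 214 mA

214 mA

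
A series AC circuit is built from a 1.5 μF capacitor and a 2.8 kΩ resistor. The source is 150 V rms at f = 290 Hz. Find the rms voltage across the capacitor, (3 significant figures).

ω = 2πf = 1822 rad/s
X_C = 1/(ωC) = 366 Ω
Z = 2800 − j366 Ω
|Z| = √(2800² + 366²) = 2820 Ω
I = V/|Z| = 53.1 mA
V_C = I·|Z_C| = 0.0531 × 366 = 19.4 V

19.4 V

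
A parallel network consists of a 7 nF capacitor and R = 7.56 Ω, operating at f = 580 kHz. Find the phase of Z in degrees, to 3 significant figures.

-10.9°

ω = 2πf = 3.644e+06 rad/s
X_C = 1/(ωC) = 39.2 Ω
Parallel: admittances add. Y = 1/R + jωC
Y = (0.132 + j0.0255) S
|Y| = 0.135 S → |Z| = 1/|Y| = 7.42 Ω, ∠Z = −∠Y = -10.9°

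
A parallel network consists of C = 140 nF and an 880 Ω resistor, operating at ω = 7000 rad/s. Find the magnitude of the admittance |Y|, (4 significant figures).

1.501 mS

X_C = 1/(ωC) = 1020 Ω
Parallel: admittances add. Y = 1/R + jωC
Y = (0.001136 + j0.0009800) S
|Y| = 0.001501 S → |Z| = 1/|Y| = 666.4 Ω, ∠Z = −∠Y = -40.77°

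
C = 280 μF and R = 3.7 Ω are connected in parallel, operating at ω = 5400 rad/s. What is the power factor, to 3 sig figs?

X_C = 1/(ωC) = 0.661 Ω
Parallel: admittances add. Y = 1/R + jωC
Y = (0.270 + j1.51) S
|Y| = 1.54 S → |Z| = 1/|Y| = 0.651 Ω, ∠Z = −∠Y = -79.9°
cos φ = cos(-79.9°) = 0.176

0.176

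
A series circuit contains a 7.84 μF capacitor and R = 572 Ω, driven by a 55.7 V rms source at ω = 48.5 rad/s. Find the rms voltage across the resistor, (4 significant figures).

11.84 V

X_C = 1/(ωC) = 2630 Ω
Z = 572.0 − j2630 Ω
|Z| = √(572.0² + 2630²) = 2691 Ω
I = V/|Z| = 20.70 mA
V_R = I·|Z_R| = 0.02070 × 572.0 = 11.84 V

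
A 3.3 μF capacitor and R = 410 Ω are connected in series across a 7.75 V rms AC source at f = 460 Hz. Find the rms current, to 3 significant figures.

ω = 2πf = 2890 rad/s
X_C = 1/(ωC) = 105 Ω
Z = 410 − j105 Ω
|Z| = √(410² + 105²) = 423 Ω
I = V/|Z| = 7.75/423 = 18.3 mA

18.3 mA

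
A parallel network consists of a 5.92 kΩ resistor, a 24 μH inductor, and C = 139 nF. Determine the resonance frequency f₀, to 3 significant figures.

ω₀ = 1/√(LC) = 1/√(2.4e-05 × 1.39e-07) = 547500 rad/s
f₀ = ω₀/(2π) = 87.1 kHz

87.1 kHz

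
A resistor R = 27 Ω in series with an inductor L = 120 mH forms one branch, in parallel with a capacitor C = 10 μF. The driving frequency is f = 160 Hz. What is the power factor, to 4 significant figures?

0.6333

ω = 2πf = 1005 rad/s
X_L = ωL = 120.6 Ω
X_C = 1/(ωC) = 99.47 Ω
Branch 1 (R+jX_L): Z₁ = 27.00 + j120.6 Ω, |Z₁| = 123.6 Ω
Branch 2 (−jX_C): Z₂ = −j99.47 Ω
Parallel: Z = Z₁Z₂/(Z₁+Z₂), |Z| = 358.4 Ω, ∠Z = -50.71°
cos φ = cos(-50.71°) = 0.6333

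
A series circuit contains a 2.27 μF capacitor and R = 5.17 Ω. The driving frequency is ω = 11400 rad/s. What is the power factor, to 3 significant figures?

0.133

X_C = 1/(ωC) = 38.6 Ω
Z = 5.17 − j38.6 Ω
|Z| = √(5.17² + 38.6²) = 39.0 Ω
∠Z = arctan(-38.6/5.17) = -82.4°
cos φ = cos(-82.4°) = 0.133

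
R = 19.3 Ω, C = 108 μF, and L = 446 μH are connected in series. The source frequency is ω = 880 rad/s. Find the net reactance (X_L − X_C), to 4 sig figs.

X_L = ωL = 0.3925 Ω
X_C = 1/(ωC) = 10.52 Ω
X = 0.3925 − 10.52 = -10.13 Ω

-10.13 Ω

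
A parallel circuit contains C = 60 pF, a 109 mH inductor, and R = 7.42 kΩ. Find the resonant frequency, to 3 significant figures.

62.2 kHz

ω₀ = 1/√(LC) = 1/√(0.109 × 6e-11) = 391000 rad/s
f₀ = ω₀/(2π) = 62.2 kHz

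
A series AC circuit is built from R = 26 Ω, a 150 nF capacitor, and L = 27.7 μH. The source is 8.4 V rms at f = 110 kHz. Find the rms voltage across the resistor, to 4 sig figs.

7.890 V

ω = 2πf = 691200 rad/s
X_L = ωL = 19.14 Ω
X_C = 1/(ωC) = 9.646 Ω
Net reactance X = X_L − X_C = 9.499 Ω
Z = 26.00 + j9.499 Ω
|Z| = √(26.00² + 9.499²) = 27.68 Ω
I = V/|Z| = 303.5 mA
V_R = I·|Z_R| = 0.3035 × 26.00 = 7.890 V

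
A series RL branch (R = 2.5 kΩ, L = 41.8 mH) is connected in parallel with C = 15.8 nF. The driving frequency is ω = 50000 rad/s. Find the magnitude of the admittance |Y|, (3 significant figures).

X_L = ωL = 2090 Ω
X_C = 1/(ωC) = 1270 Ω
Branch 1 (R+jX_L): Z₁ = 2500 + j2090 Ω, |Z₁| = 3260 Ω
Branch 2 (−jX_C): Z₂ = −j1270 Ω
Parallel: Z = Z₁Z₂/(Z₁+Z₂), |Z| = 1570 Ω, ∠Z = -68.4°
|Y| = 1/|Z| = 638 μS

638 μS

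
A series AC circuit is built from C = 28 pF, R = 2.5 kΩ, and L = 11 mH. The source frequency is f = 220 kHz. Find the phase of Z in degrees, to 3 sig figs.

-76.8°

ω = 2πf = 1.382e+06 rad/s
X_L = ωL = 15200 Ω
X_C = 1/(ωC) = 25800 Ω
Net reactance X = X_L − X_C = -10600 Ω
Z = 2500 − j10600 Ω
|Z| = √(2500² + 10600²) = 10900 Ω
∠Z = arctan(-10600/2500) = -76.8°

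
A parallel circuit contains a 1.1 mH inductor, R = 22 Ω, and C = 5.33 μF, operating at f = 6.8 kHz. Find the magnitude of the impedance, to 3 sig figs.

4.73 Ω

ω = 2πf = 42730 rad/s
X_L = ωL = 47.0 Ω
X_C = 1/(ωC) = 4.39 Ω
Parallel: admittances add. Y = 1/R + 1/(jωL) + jωC
Y = (0.0455 + j0.206) S
|Y| = 0.211 S → |Z| = 1/|Y| = 4.73 Ω, ∠Z = −∠Y = -77.6°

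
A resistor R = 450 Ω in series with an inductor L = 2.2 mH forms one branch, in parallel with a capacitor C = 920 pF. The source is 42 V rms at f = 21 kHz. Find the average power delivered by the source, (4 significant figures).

ω = 2πf = 131900 rad/s
X_L = ωL = 290.3 Ω
X_C = 1/(ωC) = 8238 Ω
Branch 1 (R+jX_L): Z₁ = 450.0 + j290.3 Ω, |Z₁| = 535.5 Ω
Branch 2 (−jX_C): Z₂ = −j8238 Ω
Parallel: Z = Z₁Z₂/(Z₁+Z₂), |Z| = 554.2 Ω, ∠Z = 29.58°
I = V/|Z| = 75.79 mA
P = VI cos φ = 42 × 0.07579 × cos(29.58°) = 2.768 W

2.768 W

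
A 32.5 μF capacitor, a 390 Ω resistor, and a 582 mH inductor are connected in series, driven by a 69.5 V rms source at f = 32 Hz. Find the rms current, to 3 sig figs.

ω = 2πf = 201.1 rad/s
X_L = ωL = 117 Ω
X_C = 1/(ωC) = 153 Ω
Net reactance X = X_L − X_C = -36.0 Ω
Z = 390 − j36.0 Ω
|Z| = √(390² + 36.0²) = 392 Ω
I = V/|Z| = 69.5/392 = 177 mA

177 mA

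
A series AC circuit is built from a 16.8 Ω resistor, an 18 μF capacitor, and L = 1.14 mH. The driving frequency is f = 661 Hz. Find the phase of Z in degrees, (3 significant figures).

-27.2°

ω = 2πf = 4153 rad/s
X_L = ωL = 4.73 Ω
X_C = 1/(ωC) = 13.4 Ω
Net reactance X = X_L − X_C = -8.64 Ω
Z = 16.8 − j8.64 Ω
|Z| = √(16.8² + 8.64²) = 18.9 Ω
∠Z = arctan(-8.64/16.8) = -27.2°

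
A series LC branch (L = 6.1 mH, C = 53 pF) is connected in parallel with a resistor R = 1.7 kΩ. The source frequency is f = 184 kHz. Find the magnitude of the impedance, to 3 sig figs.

1670 Ω

ω = 2πf = 1.156e+06 rad/s
X_L = ωL = 7050 Ω
X_C = 1/(ωC) = 16300 Ω
Branch 1: Z₁ = R = 1700 Ω
Branch 2 (series LC): Z₂ = j(X_L − X_C) = −j9270 Ω
Parallel: Z = Z₁Z₂/(Z₁+Z₂), |Z| = 1670 Ω, ∠Z = -10.4°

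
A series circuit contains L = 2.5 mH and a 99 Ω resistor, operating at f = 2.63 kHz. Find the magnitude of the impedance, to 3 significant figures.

107 Ω

ω = 2πf = 16520 rad/s
X_L = ωL = 41.3 Ω
Z = 99.0 + j41.3 Ω
|Z| = √(99.0² + 41.3²) = 107 Ω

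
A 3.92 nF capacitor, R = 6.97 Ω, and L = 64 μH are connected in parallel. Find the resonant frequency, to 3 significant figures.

ω₀ = 1/√(LC) = 1/√(6.4e-05 × 3.92e-09) = 1.996e+06 rad/s
f₀ = ω₀/(2π) = 318 kHz

318 kHz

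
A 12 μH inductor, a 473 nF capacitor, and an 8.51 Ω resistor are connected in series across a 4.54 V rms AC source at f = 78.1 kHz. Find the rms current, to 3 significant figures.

ω = 2πf = 490700 rad/s
X_L = ωL = 5.89 Ω
X_C = 1/(ωC) = 4.31 Ω
Net reactance X = X_L − X_C = 1.58 Ω
Z = 8.51 + j1.58 Ω
|Z| = √(8.51² + 1.58²) = 8.66 Ω
I = V/|Z| = 4.54/8.66 = 525 mA

525 mA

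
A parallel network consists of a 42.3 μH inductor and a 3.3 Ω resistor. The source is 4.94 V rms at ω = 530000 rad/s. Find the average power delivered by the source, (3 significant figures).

7.40 W

X_L = ωL = 22.4 Ω
Parallel: admittances add. Y = 1/R + 1/(jωL)
Y = (0.303 − j0.0446) S
|Y| = 0.306 S → |Z| = 1/|Y| = 3.26 Ω, ∠Z = −∠Y = 8.37°
I = V/|Z| = 1.51 A
P = VI cos φ = 4.94 × 1.51 × cos(8.37°) = 7.40 W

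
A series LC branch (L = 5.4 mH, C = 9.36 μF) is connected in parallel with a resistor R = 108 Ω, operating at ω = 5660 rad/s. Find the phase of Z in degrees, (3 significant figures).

83.8°

X_L = ωL = 30.6 Ω
X_C = 1/(ωC) = 18.9 Ω
Branch 1: Z₁ = R = 108 Ω
Branch 2 (series LC): Z₂ = j(X_L − X_C) = j11.7 Ω
Parallel: Z = Z₁Z₂/(Z₁+Z₂), |Z| = 11.6 Ω, ∠Z = 83.8°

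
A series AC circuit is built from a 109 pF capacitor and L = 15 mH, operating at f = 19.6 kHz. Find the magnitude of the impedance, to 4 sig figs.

72650 Ω

ω = 2πf = 123200 rad/s
X_L = ωL = 1847 Ω
X_C = 1/(ωC) = 74500 Ω
Net reactance X = X_L − X_C = -72650 Ω
Z = − j72650 Ω
|Z| = √(0² + 72650²) = 72650 Ω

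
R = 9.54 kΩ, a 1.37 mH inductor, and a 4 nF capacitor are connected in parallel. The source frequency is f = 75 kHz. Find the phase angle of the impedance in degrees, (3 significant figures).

ω = 2πf = 471200 rad/s
X_L = ωL = 646 Ω
X_C = 1/(ωC) = 531 Ω
Parallel: admittances add. Y = 1/R + 1/(jωL) + jωC
Y = (0.000105 + j0.000336) S
|Y| = 0.000352 S → |Z| = 1/|Y| = 2840 Ω, ∠Z = −∠Y = -72.7°

-72.7°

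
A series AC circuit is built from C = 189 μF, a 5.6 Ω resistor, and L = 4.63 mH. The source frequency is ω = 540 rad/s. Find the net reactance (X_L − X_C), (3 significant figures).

X_L = ωL = 2.50 Ω
X_C = 1/(ωC) = 9.80 Ω
X = 2.50 − 9.80 = -7.30 Ω

-7.30 Ω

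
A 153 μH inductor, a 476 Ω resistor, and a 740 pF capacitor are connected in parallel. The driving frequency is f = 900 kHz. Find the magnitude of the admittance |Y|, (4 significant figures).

ω = 2πf = 5.655e+06 rad/s
X_L = ωL = 865.2 Ω
X_C = 1/(ωC) = 239.0 Ω
Parallel: admittances add. Y = 1/R + 1/(jωL) + jωC
Y = (0.002101 + j0.003029) S
|Y| = 0.003686 S → |Z| = 1/|Y| = 271.3 Ω, ∠Z = −∠Y = -55.25°

3.686 mS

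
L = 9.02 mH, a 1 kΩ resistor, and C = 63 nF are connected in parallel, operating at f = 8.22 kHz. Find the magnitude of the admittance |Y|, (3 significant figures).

ω = 2πf = 51650 rad/s
X_L = ωL = 466 Ω
X_C = 1/(ωC) = 307 Ω
Parallel: admittances add. Y = 1/R + 1/(jωL) + jωC
Y = (0.00100 + j0.00111) S
|Y| = 0.00149 S → |Z| = 1/|Y| = 670 Ω, ∠Z = −∠Y = -47.9°

1.49 mS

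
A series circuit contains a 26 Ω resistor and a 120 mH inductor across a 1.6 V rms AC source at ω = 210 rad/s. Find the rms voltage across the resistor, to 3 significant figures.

X_L = ωL = 25.2 Ω
Z = 26.0 + j25.2 Ω
|Z| = √(26.0² + 25.2²) = 36.2 Ω
I = V/|Z| = 44.2 mA
V_R = I·|Z_R| = 0.0442 × 26.0 = 1.15 V

1.15 V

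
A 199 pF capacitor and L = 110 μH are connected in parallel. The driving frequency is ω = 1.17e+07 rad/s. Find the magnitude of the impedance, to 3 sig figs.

645 Ω

X_L = ωL = 1290 Ω
X_C = 1/(ωC) = 429 Ω
Parallel: admittances add. Y = 1/(jωL) + jωC
Y = (0 + j0.00155) S
|Y| = 0.00155 S → |Z| = 1/|Y| = 645 Ω, ∠Z = −∠Y = -90.0°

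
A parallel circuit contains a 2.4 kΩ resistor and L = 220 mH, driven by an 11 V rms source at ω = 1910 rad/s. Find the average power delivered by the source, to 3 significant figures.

X_L = ωL = 420 Ω
Parallel: admittances add. Y = 1/R + 1/(jωL)
Y = (0.000417 − j0.00238) S
|Y| = 0.00242 S → |Z| = 1/|Y| = 414 Ω, ∠Z = −∠Y = 80.1°
I = V/|Z| = 26.6 mA
P = VI cos φ = 11 × 0.0266 × cos(80.1°) = 50.4 mW

50.4 mW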